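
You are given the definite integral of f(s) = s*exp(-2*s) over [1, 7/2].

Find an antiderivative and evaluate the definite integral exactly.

Antiderivative: F(s) = (-2*s - 1)*exp(-2*s)/4; value = -2*exp(-7) + 3*exp(-2)/4

Recognize the product-rule pattern: f = u'v + uv' with u = -s/2 - 1/4, v = exp(-2*s), so integration by parts undoes it.
F(s) = (-2*s - 1)*exp(-2*s)/4 is an antiderivative of f.
Check: d/ds[(-2*s - 1)*exp(-2*s)/4] = s*exp(-2*s) = f(s).
F(7/2) = -2*exp(-7); F(1) = -3*exp(-2)/4.
Integral = F(7/2) - F(1) = -2*exp(-7) + 3*exp(-2)/4.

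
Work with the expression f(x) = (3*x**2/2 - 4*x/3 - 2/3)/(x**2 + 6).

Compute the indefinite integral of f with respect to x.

F(x) = 3*x/2 - 2*log(x**2 + 6)/3 - 29*sqrt(6)*atan(sqrt(6)*x/6)/18 + C

An antiderivative F(x) passes only if d/dx[F] lands on f(x) exactly.
Check: d/dx[3*x/2 - 2*log(x**2 + 6)/3 - 29*sqrt(6)*atan(sqrt(6)*x/6)/18] = (9*x**2 - 8*x - 4)/(6*x**2 + 36), which equals f(x).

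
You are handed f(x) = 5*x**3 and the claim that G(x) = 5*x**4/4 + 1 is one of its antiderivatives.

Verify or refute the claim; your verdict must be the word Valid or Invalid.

d/dx[G] = 5*x**3
This equals f(x) exactly, so the claim holds.

Valid - differentiating G returns exactly f.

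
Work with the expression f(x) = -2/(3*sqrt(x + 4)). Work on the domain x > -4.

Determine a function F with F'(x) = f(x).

For F(x) to be correct the identity F'(x) - f(x) = 0 must hold.
Check: d/dx[-4*sqrt(x + 4)/3] = -2/(3*sqrt(x + 4)) = f(x).

An antiderivative is F(x) = -4*sqrt(x + 4)/3.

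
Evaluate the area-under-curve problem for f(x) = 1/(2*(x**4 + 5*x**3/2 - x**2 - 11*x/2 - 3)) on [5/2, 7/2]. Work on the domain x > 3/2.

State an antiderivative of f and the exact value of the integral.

Antiderivative: F(x) = 4*log(x - 3/2)/175 + 3*log(x + 1)/25 - log(x + 2)/7 + 1/(5*x + 5); value = -log(11/2)/7 - 3*log(7/2)/25 - 4/315 + 4*log(2)/175 + 46*log(9/2)/175

Factor the denominator ((x + 1)**2*(x + 2)*(2*x - 3)) and decompose: f = 8/(175*(2*x - 3)) - 1/(7*(x + 2)) + 3/(25*(x + 1)) - 1/(5*(x + 1)**2); each piece integrates to a log, atan, or power term.
F(x) = 4*log(x - 3/2)/175 + 3*log(x + 1)/25 - log(x + 2)/7 + 1/(5*x + 5) is an antiderivative of f.
Check: d/dx[4*log(x - 3/2)/175 + 3*log(x + 1)/25 - log(x + 2)/7 + 1/(5*x + 5)] = 1/(2*x**4 + 5*x**3 - 2*x**2 - 11*x - 6), which equals f(x).
F(7/2) = -log(11/2)/7 + 4*log(2)/175 + 2/45 + 3*log(9/2)/25; F(5/2) = -log(9/2)/7 + 2/35 + 3*log(7/2)/25.
Integral = F(7/2) - F(5/2) = -log(11/2)/7 - 3*log(7/2)/25 - 4/315 + 4*log(2)/175 + 46*log(9/2)/175.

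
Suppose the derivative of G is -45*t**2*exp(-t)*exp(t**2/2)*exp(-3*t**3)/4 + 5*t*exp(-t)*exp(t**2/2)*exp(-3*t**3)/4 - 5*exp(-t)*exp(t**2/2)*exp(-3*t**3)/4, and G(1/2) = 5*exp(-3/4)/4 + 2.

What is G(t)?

G(t) = (5*exp(-3*t**3 + t**2/2 - t) + 8)/4

The substitution u = -3*t**3 + t**2/2 - t works: G'(t) is exactly (dG/du)*(du/dt) for that inner function.
A general antiderivative is 5*exp(-3*t**3 + t**2/2 - t)/4 + C.
The condition gives C = 5*exp(-3/4)/4 + 2 - (5*exp(-3/4)/4) = 2.
So G(t) = (5*exp(-3*t**3 + t**2/2 - t) + 8)/4.
Check: d/dt[(5*exp(-3*t**3 + t**2/2 - t) + 8)/4] = -45*t**2*exp(-t)*exp(t**2/2)*exp(-3*t**3)/4 + 5*t*exp(-t)*exp(t**2/2)*exp(-3*t**3)/4 - 5*exp(-t)*exp(t**2/2)*exp(-3*t**3)/4 = G'(t).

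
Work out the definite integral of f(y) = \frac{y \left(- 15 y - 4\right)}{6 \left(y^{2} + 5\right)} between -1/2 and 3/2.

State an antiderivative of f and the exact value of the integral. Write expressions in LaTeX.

Antiderivative: F(y) = - \frac{5 y}{2} - \frac{\log{\left(y^{2} + 5 \right)}}{3} + \frac{5 \sqrt{5} \operatorname{atan}{\left(\frac{\sqrt{5} y}{5} \right)}}{2}; value = -5 - \frac{\log{\left(\frac{29}{4} \right)}}{3} + \frac{\log{\left(\frac{21}{4} \right)}}{3} + \frac{5 \sqrt{5} \operatorname{atan}{\left(\frac{\sqrt{5}}{10} \right)}}{2} + \frac{5 \sqrt{5} \operatorname{atan}{\left(\frac{3 \sqrt{5}}{10} \right)}}{2}

Differentiate the proposed F(y) back; it has to land on f(y) exactly.
F(y) = - \frac{5 y}{2} - \frac{\log{\left(y^{2} + 5 \right)}}{3} + \frac{5 \sqrt{5} \operatorname{atan}{\left(\frac{\sqrt{5} y}{5} \right)}}{2} is an antiderivative of f.
Check: d/dy[- \frac{5 y}{2} - \frac{\log{\left(y^{2} + 5 \right)}}{3} + \frac{5 \sqrt{5} \operatorname{atan}{\left(\frac{\sqrt{5} y}{5} \right)}}{2}] = \frac{- 15 y^{2} - 4 y}{6 y^{2} + 30}, which equals f(y).
F(3/2) = - \frac{15}{4} - \frac{\log{\left(\frac{29}{4} \right)}}{3} + \frac{5 \sqrt{5} \operatorname{atan}{\left(\frac{3 \sqrt{5}}{10} \right)}}{2}; F(-1/2) = - \frac{5 \sqrt{5} \operatorname{atan}{\left(\frac{\sqrt{5}}{10} \right)}}{2} - \frac{\log{\left(\frac{21}{4} \right)}}{3} + \frac{5}{4}.
Integral = F(3/2) - F(-1/2) = -5 - \frac{\log{\left(\frac{29}{4} \right)}}{3} + \frac{\log{\left(\frac{21}{4} \right)}}{3} + \frac{5 \sqrt{5} \operatorname{atan}{\left(\frac{\sqrt{5}}{10} \right)}}{2} + \frac{5 \sqrt{5} \operatorname{atan}{\left(\frac{3 \sqrt{5}}{10} \right)}}{2}.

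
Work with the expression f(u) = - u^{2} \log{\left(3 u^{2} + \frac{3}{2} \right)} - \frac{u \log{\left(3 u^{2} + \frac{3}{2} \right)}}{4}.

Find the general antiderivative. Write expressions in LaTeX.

Integrate term by term and add the pieces.
Check: d/du[\frac{2 u^{3}}{9} + \frac{u^{2}}{8} - \frac{u}{3} + \left(- \frac{u^{3}}{3} - \frac{u^{2}}{8}\right) \log{\left(3 u^{2} + \frac{3}{2} \right)} - \frac{\log{\left(u^{2} + \frac{1}{2} \right)}}{16} + \frac{\sqrt{2} \operatorname{atan}{\left(\sqrt{2} u \right)}}{6}] = - u^{2} \log{\left(u^{2} + \frac{1}{2} \right)} - u^{2} \log{\left(3 \right)} - \frac{u \log{\left(u^{2} + \frac{1}{2} \right)}}{4} - \frac{u \log{\left(3 \right)}}{4}, which equals f(u).

F(u) = \frac{2 u^{3}}{9} + \frac{u^{2}}{8} - \frac{u}{3} + \left(- \frac{u^{3}}{3} - \frac{u^{2}}{8}\right) \log{\left(3 u^{2} + \frac{3}{2} \right)} - \frac{\log{\left(u^{2} + \frac{1}{2} \right)}}{16} + \frac{\sqrt{2} \operatorname{atan}{\left(\sqrt{2} u \right)}}{6} + C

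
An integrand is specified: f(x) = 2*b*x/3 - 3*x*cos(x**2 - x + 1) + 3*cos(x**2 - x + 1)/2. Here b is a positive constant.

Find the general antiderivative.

The integrand splits into summands that can be handled one at a time.
Check: d/dx[(2*b*x**2 - 9*sin(x**2 - x + 1))/6] = 2*b*x/3 - 3*x*cos(x**2 - x + 1) + 3*cos(x**2 - x + 1)/2 = f(x).

F(x) = (2*b*x**2 - 9*sin(x**2 - x + 1))/6 + C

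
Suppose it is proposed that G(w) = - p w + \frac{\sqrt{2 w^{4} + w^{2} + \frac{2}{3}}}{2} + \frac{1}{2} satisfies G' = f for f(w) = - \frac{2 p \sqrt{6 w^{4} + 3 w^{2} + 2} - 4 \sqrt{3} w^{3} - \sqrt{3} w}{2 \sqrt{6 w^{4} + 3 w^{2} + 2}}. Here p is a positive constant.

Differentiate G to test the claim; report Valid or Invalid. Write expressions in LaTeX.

Valid. The derivative of G reproduces f.

d/dw[G] = \frac{- 2 p \sqrt{6 w^{4} + 3 w^{2} + 2} + 4 \sqrt{3} w^{3} + \sqrt{3} w}{2 \sqrt{6 w^{4} + 3 w^{2} + 2}}
This equals f(w) exactly, so the claim holds.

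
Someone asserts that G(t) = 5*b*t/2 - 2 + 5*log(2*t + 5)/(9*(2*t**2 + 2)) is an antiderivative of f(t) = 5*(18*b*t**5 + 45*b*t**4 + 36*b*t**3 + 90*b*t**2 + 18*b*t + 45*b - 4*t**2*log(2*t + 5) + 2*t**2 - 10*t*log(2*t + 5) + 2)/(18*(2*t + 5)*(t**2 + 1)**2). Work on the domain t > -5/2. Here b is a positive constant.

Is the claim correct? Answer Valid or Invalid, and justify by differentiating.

Valid - the claim checks out under differentiation.

d/dt[G] = (90*b*t**5 + 225*b*t**4 + 180*b*t**3 + 450*b*t**2 + 90*b*t + 225*b - 20*t**2*log(2*t + 5) + 10*t**2 - 50*t*log(2*t + 5) + 10)/(36*t**5 + 90*t**4 + 72*t**3 + 180*t**2 + 36*t + 90)
This equals f(t) exactly, so the claim holds.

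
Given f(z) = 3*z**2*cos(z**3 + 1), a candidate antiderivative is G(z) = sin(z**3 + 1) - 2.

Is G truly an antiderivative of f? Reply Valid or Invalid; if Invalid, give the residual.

d/dz[G] = 3*z**2*cos(z**3 + 1)
This equals f(z) exactly, so the claim holds.

Valid. The derivative of G reproduces f.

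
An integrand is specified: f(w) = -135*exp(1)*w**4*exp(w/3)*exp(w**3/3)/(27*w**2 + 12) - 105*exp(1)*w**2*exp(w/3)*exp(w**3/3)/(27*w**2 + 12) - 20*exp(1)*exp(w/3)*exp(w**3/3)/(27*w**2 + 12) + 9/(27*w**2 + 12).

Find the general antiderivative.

F(w) = -5*exp(1)*exp(w/3)*exp(w**3/3) + atan(3*w/2)/2 + C

The integrand splits into summands that can be handled one at a time.
Check: d/dw[-5*exp(1)*exp(w/3)*exp(w**3/3) + atan(3*w/2)/2] = (-135*exp(1)*w**4*exp(w/3)*exp(w**3/3) - 105*exp(1)*w**2*exp(w/3)*exp(w**3/3) - 20*exp(1)*exp(w/3)*exp(w**3/3) + 9)/(27*w**2 + 12), which equals f(w).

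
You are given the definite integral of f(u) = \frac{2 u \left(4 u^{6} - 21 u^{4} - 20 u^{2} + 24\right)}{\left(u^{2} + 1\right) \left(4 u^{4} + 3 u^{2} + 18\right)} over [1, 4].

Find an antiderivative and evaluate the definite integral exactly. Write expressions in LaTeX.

Antiderivative: F(u) = u^{2} + \log{\left(u^{2} + 1 \right)} - 4 \log{\left(\frac{2 u^{4}}{3} + \frac{u^{2}}{2} + 3 \right)}; value = - 4 \log{\left(\frac{545}{3} \right)} - \log{\left(4 \right)} + \log{\left(34 \right)} + 4 \log{\left(\frac{25}{6} \right)} + 15

An antiderivative F(u) passes only if d/du[F] lands on f(u) exactly.
F(u) = u^{2} + \log{\left(u^{2} + 1 \right)} - 4 \log{\left(\frac{2 u^{4}}{3} + \frac{u^{2}}{2} + 3 \right)} is an antiderivative of f.
Check: d/du[u^{2} + \log{\left(u^{2} + 1 \right)} - 4 \log{\left(\frac{2 u^{4}}{3} + \frac{u^{2}}{2} + 3 \right)}] = \frac{8 u^{7} - 42 u^{5} - 40 u^{3} + 48 u}{4 u^{6} + 7 u^{4} + 21 u^{2} + 18}, which equals f(u).
F(4) = - 4 \log{\left(\frac{545}{3} \right)} + \log{\left(17 \right)} + 16; F(1) = - 4 \log{\left(\frac{25}{6} \right)} + \log{\left(2 \right)} + 1.
Integral = F(4) - F(1) = - 4 \log{\left(\frac{545}{3} \right)} - \log{\left(4 \right)} + \log{\left(34 \right)} + 4 \log{\left(\frac{25}{6} \right)} + 15.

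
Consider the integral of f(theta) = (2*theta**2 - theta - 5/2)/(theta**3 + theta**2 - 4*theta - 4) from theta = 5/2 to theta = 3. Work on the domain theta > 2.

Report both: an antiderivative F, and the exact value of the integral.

Antiderivative: F(theta) = (7*log(theta - 2) - 4*log(theta + 1) + 45*log(theta + 2))/24; value = -15*log(9/2)/8 - log(4)/6 + 7*log(2)/24 + log(7/2)/6 + 15*log(5)/8

Factor the denominator (2*(theta - 2)*(theta + 1)*(theta + 2)) and decompose: f = 15/(8*(theta + 2)) - 1/(6*(theta + 1)) + 7/(24*(theta - 2)); each piece integrates to a log, atan, or power term.
F(theta) = (7*log(theta - 2) - 4*log(theta + 1) + 45*log(theta + 2))/24 is an antiderivative of f.
Check: d/dtheta[(7*log(theta - 2) - 4*log(theta + 1) + 45*log(theta + 2))/24] = (4*theta**2 - 2*theta - 5)/(2*theta**3 + 2*theta**2 - 8*theta - 8), which equals f(theta).
F(3) = -log(4)/6 + 15*log(5)/8; F(5/2) = -log(7/2)/6 - 7*log(2)/24 + 15*log(9/2)/8.
Integral = F(3) - F(5/2) = -15*log(9/2)/8 - log(4)/6 + 7*log(2)/24 + log(7/2)/6 + 15*log(5)/8.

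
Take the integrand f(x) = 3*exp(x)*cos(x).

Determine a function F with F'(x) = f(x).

An antiderivative is F(x) = 3*(sin(x) + cos(x))*exp(x)/2.

Check any antiderivative F(x) by computing F'(x) and comparing it with f(x).
Check: d/dx[3*(sin(x) + cos(x))*exp(x)/2] = 3*exp(x)*cos(x) = f(x).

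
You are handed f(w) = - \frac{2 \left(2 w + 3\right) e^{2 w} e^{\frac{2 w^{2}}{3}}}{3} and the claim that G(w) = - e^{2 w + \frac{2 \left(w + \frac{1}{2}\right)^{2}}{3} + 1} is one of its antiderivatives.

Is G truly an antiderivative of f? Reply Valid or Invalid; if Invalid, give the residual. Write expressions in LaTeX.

Invalid: d/dw[G] - f = - \frac{4 w e^{\frac{7}{6}} e^{\frac{8 w}{3}} e^{\frac{2 w^{2}}{3}}}{3} + \frac{4 w e^{2 w} e^{\frac{2 w^{2}}{3}}}{3} - \frac{8 e^{\frac{7}{6}} e^{\frac{8 w}{3}} e^{\frac{2 w^{2}}{3}}}{3} + 2 e^{2 w} e^{\frac{2 w^{2}}{3}}, which is not 0.

d/dw[G] = - \frac{4 w e^{\frac{7}{6}} e^{\frac{8 w}{3}} e^{\frac{2 w^{2}}{3}}}{3} - \frac{8 e^{\frac{7}{6}} e^{\frac{8 w}{3}} e^{\frac{2 w^{2}}{3}}}{3}
d/dw[G] - f(w) = - \frac{4 w e^{\frac{7}{6}} e^{\frac{8 w}{3}} e^{\frac{2 w^{2}}{3}}}{3} + \frac{4 w e^{2 w} e^{\frac{2 w^{2}}{3}}}{3} - \frac{8 e^{\frac{7}{6}} e^{\frac{8 w}{3}} e^{\frac{2 w^{2}}{3}}}{3} + 2 e^{2 w} e^{\frac{2 w^{2}}{3}} != 0.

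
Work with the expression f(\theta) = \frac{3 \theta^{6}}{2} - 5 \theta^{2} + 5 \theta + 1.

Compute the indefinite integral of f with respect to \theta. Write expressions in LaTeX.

The integrand splits into summands that can be handled one at a time.
Check: d/d\theta[\frac{3 \theta^{7}}{14} - \frac{5 \theta^{3}}{3} + \frac{5 \theta^{2}}{2} + \theta] = \frac{3 \theta^{6}}{2} - 5 \theta^{2} + 5 \theta + 1 = f(\theta).

F(\theta) = \frac{3 \theta^{7}}{14} - \frac{5 \theta^{3}}{3} + \frac{5 \theta^{2}}{2} + \theta + C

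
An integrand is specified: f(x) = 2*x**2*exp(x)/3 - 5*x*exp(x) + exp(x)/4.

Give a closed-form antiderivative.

f has the shape u'v + uv' for u = 2*x**2/3 - 19*x/3 + 79/12 and v = exp(x) — it is the derivative of the product u*v.
Check: d/dx[(8*x**2 - 76*x + 79)*exp(x)/12] = 2*x**2*exp(x)/3 - 5*x*exp(x) + exp(x)/4 = f(x).

An antiderivative is F(x) = (8*x**2 - 76*x + 79)*exp(x)/12.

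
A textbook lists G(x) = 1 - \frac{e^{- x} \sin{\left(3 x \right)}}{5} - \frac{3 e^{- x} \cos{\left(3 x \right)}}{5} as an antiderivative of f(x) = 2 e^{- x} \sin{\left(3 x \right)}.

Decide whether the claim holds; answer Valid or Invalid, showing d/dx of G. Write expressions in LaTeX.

d/dx[G] = 2 e^{- x} \sin{\left(3 x \right)}
This equals f(x) exactly, so the claim holds.

Valid. The derivative of G reproduces f.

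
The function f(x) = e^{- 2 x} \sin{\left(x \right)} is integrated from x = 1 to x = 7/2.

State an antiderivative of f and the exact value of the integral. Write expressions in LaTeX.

Antiderivative: F(x) = - \frac{2 e^{- 2 x} \sin{\left(x \right)}}{5} - \frac{e^{- 2 x} \cos{\left(x \right)}}{5}; value = - \frac{2 \sin{\left(\frac{7}{2} \right)}}{5 e^{7}} - \frac{\cos{\left(\frac{7}{2} \right)}}{5 e^{7}} + \frac{\cos{\left(1 \right)}}{5 e^{2}} + \frac{2 \sin{\left(1 \right)}}{5 e^{2}}

Any candidate F(x) must reproduce f(x) exactly when differentiated.
F(x) = - \frac{2 e^{- 2 x} \sin{\left(x \right)}}{5} - \frac{e^{- 2 x} \cos{\left(x \right)}}{5} is an antiderivative of f.
Check: d/dx[- \frac{2 e^{- 2 x} \sin{\left(x \right)}}{5} - \frac{e^{- 2 x} \cos{\left(x \right)}}{5}] = e^{- 2 x} \sin{\left(x \right)} = f(x).
F(7/2) = - \frac{2 \sin{\left(\frac{7}{2} \right)}}{5 e^{7}} - \frac{\cos{\left(\frac{7}{2} \right)}}{5 e^{7}}; F(1) = - \frac{2 \sin{\left(1 \right)}}{5 e^{2}} - \frac{\cos{\left(1 \right)}}{5 e^{2}}.
Integral = F(7/2) - F(1) = - \frac{2 \sin{\left(\frac{7}{2} \right)}}{5 e^{7}} - \frac{\cos{\left(\frac{7}{2} \right)}}{5 e^{7}} + \frac{\cos{\left(1 \right)}}{5 e^{2}} + \frac{2 \sin{\left(1 \right)}}{5 e^{2}}.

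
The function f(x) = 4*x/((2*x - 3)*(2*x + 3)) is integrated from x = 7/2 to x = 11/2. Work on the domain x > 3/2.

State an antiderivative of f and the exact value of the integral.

Antiderivative: F(x) = log(4*x**2 - 9)/2; value = -log(40)/2 + log(112)/2

Factor the denominator ((2*x - 3)*(2*x + 3)) and decompose: f = 1/(2*x + 3) + 1/(2*x - 3); each piece integrates to a log, atan, or power term.
F(x) = log(4*x**2 - 9)/2 is an antiderivative of f.
Check: d/dx[log(4*x**2 - 9)/2] = 4*x/(4*x**2 - 9), which equals f(x).
F(11/2) = log(112)/2; F(7/2) = log(40)/2.
Integral = F(11/2) - F(7/2) = -log(40)/2 + log(112)/2.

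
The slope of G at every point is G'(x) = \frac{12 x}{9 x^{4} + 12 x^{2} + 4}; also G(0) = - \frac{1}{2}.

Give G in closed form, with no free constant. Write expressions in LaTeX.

The substitution u = 3 x^{2} + 2 works: G'(x) is exactly (dG/du)*(du/dx) for that inner function.
A general antiderivative is - \frac{2}{3 x^{2} + 2} + C.
The condition gives C = - \frac{1}{2} - (-1) = \frac{1}{2}.
So G(x) = \frac{1}{2} - \frac{2}{3 x^{2} + 2}.
Check: d/dx[\frac{1}{2} - \frac{2}{3 x^{2} + 2}] = \frac{12 x}{9 x^{4} + 12 x^{2} + 4} = G'(x).

G(x) = \frac{1}{2} - \frac{2}{3 x^{2} + 2}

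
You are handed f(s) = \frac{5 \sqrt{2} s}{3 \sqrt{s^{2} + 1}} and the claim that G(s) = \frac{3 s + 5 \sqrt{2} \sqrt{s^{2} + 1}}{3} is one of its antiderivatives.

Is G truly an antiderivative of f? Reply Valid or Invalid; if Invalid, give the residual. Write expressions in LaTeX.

d/ds[G] = \frac{5 \sqrt{2} s + 3 \sqrt{s^{2} + 1}}{3 \sqrt{s^{2} + 1}}
d/ds[G] - f(s) = 1 != 0.

Invalid: d/ds[G] - f = 1, which is not 0.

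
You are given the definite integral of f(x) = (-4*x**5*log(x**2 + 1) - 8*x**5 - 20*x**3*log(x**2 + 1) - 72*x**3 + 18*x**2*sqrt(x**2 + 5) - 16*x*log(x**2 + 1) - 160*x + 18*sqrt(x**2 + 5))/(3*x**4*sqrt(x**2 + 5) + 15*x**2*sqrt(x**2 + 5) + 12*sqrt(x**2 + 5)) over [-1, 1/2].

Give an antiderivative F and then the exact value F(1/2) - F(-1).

Antiderivative: F(x) = -4*sqrt(x**2 + 5)*log(x**2 + 1)/3 + 3*atan(x/2); value = -2*sqrt(21)*log(5/4)/3 + 3*atan(1/4) + 3*atan(1/2) + 4*sqrt(6)*log(2)/3

An antiderivative F(x) passes only if d/dx[F] lands on f(x) exactly.
F(x) = -4*sqrt(x**2 + 5)*log(x**2 + 1)/3 + 3*atan(x/2) is an antiderivative of f.
Check: d/dx[-4*sqrt(x**2 + 5)*log(x**2 + 1)/3 + 3*atan(x/2)] = (-4*x**5*log(x**2 + 1) - 8*x**5 - 20*x**3*log(x**2 + 1) - 72*x**3 + 18*x**2*sqrt(x**2 + 5) - 16*x*log(x**2 + 1) - 160*x + 18*sqrt(x**2 + 5))/(3*x**4*sqrt(x**2 + 5) + 15*x**2*sqrt(x**2 + 5) + 12*sqrt(x**2 + 5)) = f(x).
F(1/2) = -2*sqrt(21)*log(5/4)/3 + 3*atan(1/4); F(-1) = -4*sqrt(6)*log(2)/3 - 3*atan(1/2).
Integral = F(1/2) - F(-1) = -2*sqrt(21)*log(5/4)/3 + 3*atan(1/4) + 3*atan(1/2) + 4*sqrt(6)*log(2)/3.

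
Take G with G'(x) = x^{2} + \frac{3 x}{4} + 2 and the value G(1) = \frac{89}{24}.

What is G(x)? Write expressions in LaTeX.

Integrate term by term and add the pieces.
A general antiderivative is \frac{x^{3}}{3} + \frac{3 x^{2}}{8} + 2 x + C.
The condition gives C = \frac{89}{24} - (\frac{65}{24}) = 1.
So G(x) = \frac{x^{3}}{3} + \frac{3 x^{2}}{8} + 2 x + 1.
Check: d/dx[\frac{x^{3}}{3} + \frac{3 x^{2}}{8} + 2 x + 1] = x^{2} + \frac{3 x}{4} + 2 = G'(x).

G(x) = \frac{x^{3}}{3} + \frac{3 x^{2}}{8} + 2 x + 1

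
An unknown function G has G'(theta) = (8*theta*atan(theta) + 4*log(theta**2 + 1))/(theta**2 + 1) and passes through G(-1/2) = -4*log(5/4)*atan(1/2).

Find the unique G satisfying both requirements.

G'(theta) has the shape u'v + uv' for u = 4*atan(theta) and v = log(theta**2 + 1) — it is the derivative of the product u*v.
A general antiderivative is 4*log(theta**2 + 1)*atan(theta) + C.
The condition gives C = -4*log(5/4)*atan(1/2) - (-4*log(5/4)*atan(1/2)) = 0.
So G(theta) = 4*log(theta**2 + 1)*atan(theta).
Check: d/dtheta[4*log(theta**2 + 1)*atan(theta)] = (8*theta*atan(theta) + 4*log(theta**2 + 1))/(theta**2 + 1) = G'(theta).

G(theta) = 4*log(theta**2 + 1)*atan(theta)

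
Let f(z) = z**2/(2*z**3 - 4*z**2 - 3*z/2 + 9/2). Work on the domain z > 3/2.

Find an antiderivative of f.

The denominator factors as (z + 1)*(2*z - 3)**2; partial fractions split f into directly integrable pieces: 21/(25*(2*z - 3)) + 9/(5*(2*z - 3)**2) + 2/(25*(z + 1)).
Check: d/dz[(42*z*log(z - 3/2) + 8*z*log(z + 1) - 63*log(z - 3/2) - 12*log(z + 1) - 45)/(100*z - 150)] = 2*z**2/(4*z**3 - 8*z**2 - 3*z + 9), which equals f(z).

An antiderivative is F(z) = (42*z*log(z - 3/2) + 8*z*log(z + 1) - 63*log(z - 3/2) - 12*log(z + 1) - 45)/(100*z - 150).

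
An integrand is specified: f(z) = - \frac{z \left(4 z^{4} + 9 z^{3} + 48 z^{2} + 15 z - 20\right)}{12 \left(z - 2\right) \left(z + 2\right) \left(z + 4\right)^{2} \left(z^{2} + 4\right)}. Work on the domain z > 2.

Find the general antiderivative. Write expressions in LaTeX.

F(z) = \frac{- 4225 z \log{\left(z - 2 \right)} - 15075 z \log{\left(z + 2 \right)} - 3992 z \log{\left(z + 4 \right)} - 2754 z \log{\left(z^{2} + 4 \right)} - 4194 z \operatorname{atan}{\left(\frac{z}{2} \right)} - 16900 \log{\left(z - 2 \right)} - 60300 \log{\left(z + 2 \right)} - 15968 \log{\left(z + 4 \right)} - 11016 \log{\left(z^{2} + 4 \right)} - 16776 \operatorname{atan}{\left(\frac{z}{2} \right)} - 136320}{86400 z + 345600} + C

Factor the denominator (12 \left(z - 2\right) \left(z + 2\right) \left(z + 4\right)^{2} \left(z^{2} + 4\right)) and decompose: f = - \frac{153 z + 233}{2400 \left(z^{2} + 4\right)} - \frac{499}{10800 \left(z + 4\right)} + \frac{71}{45 \left(z + 4\right)^{2}} - \frac{67}{384 \left(z + 2\right)} - \frac{169}{3456 \left(z - 2\right)}; each piece integrates to a log, atan, or power term.
Check: d/dz[\frac{- 4225 z \log{\left(z - 2 \right)} - 15075 z \log{\left(z + 2 \right)} - 3992 z \log{\left(z + 4 \right)} - 2754 z \log{\left(z^{2} + 4 \right)} - 4194 z \operatorname{atan}{\left(\frac{z}{2} \right)} - 16900 \log{\left(z - 2 \right)} - 60300 \log{\left(z + 2 \right)} - 15968 \log{\left(z + 4 \right)} - 11016 \log{\left(z^{2} + 4 \right)} - 16776 \operatorname{atan}{\left(\frac{z}{2} \right)} - 136320}{86400 z + 345600}] = \frac{- 4 z^{5} - 9 z^{4} - 48 z^{3} - 15 z^{2} + 20 z}{12 z^{6} + 96 z^{5} + 192 z^{4} - 192 z^{2} - 1536 z - 3072}, which equals f(z).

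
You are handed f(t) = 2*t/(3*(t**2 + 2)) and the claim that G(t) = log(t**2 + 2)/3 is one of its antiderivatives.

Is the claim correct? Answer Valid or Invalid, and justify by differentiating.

d/dt[G] = 2*t/(3*t**2 + 6)
This equals f(t) exactly, so the claim holds.

Valid - the claim checks out under differentiation.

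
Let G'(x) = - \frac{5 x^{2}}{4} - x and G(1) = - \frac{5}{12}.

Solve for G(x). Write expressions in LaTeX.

The integrand splits into summands that can be handled one at a time.
A general antiderivative is - \frac{5 x^{3}}{12} - \frac{x^{2}}{2} + C.
The condition gives C = - \frac{5}{12} - (- \frac{11}{12}) = \frac{1}{2}.
So G(x) = - \frac{5 x^{3}}{12} - \frac{x^{2}}{2} + \frac{1}{2}.
Check: d/dx[- \frac{5 x^{3}}{12} - \frac{x^{2}}{2} + \frac{1}{2}] = - \frac{5 x^{2}}{4} - x = G'(x).

G(x) = - \frac{5 x^{3}}{12} - \frac{x^{2}}{2} + \frac{1}{2}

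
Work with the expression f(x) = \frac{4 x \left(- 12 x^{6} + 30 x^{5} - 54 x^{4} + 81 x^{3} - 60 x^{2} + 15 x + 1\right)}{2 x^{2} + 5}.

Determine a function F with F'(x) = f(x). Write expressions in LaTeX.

Any candidate F(x) must reproduce f(x) exactly when differentiated.
Check: d/dx[- 4 x^{6} + 12 x^{5} - 12 x^{4} + 4 x^{3} + \log{\left(x^{2} + \frac{5}{2} \right)}] = \frac{- 48 x^{7} + 120 x^{6} - 216 x^{5} + 324 x^{4} - 240 x^{3} + 60 x^{2} + 4 x}{2 x^{2} + 5}, which equals f(x).

An antiderivative is F(x) = - 4 x^{6} + 12 x^{5} - 12 x^{4} + 4 x^{3} + \log{\left(x^{2} + \frac{5}{2} \right)}.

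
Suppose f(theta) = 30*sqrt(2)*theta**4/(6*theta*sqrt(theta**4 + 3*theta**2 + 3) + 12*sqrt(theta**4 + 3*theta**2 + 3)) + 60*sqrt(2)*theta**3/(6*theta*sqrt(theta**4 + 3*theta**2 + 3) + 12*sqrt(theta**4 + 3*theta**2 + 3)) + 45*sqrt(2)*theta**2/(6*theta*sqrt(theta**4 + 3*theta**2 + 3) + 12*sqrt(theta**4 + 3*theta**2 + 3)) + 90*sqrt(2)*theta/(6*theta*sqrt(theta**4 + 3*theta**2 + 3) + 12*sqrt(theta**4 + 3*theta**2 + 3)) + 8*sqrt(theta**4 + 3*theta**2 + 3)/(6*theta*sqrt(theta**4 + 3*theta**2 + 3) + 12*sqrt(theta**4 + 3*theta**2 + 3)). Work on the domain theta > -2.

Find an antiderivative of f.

An antiderivative is F(theta) = (15*sqrt(2)*sqrt(theta**4 + 3*theta**2 + 3) + 8*log(theta/2 + 1))/6.

Integrate term by term and add the pieces.
Check: d/dtheta[(15*sqrt(2)*sqrt(theta**4 + 3*theta**2 + 3) + 8*log(theta/2 + 1))/6] = (30*sqrt(2)*theta**4 + 60*sqrt(2)*theta**3 + 45*sqrt(2)*theta**2 + 90*sqrt(2)*theta + 8*sqrt(theta**4 + 3*theta**2 + 3))/(6*theta*sqrt(theta**4 + 3*theta**2 + 3) + 12*sqrt(theta**4 + 3*theta**2 + 3)), which equals f(theta).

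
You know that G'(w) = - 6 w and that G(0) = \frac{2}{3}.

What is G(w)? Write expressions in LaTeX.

Whatever form G(w) takes, its d/dw must return the stated G'(w).
A general antiderivative is - 3 w^{2} - \frac{4}{3} + C.
The condition gives C = \frac{2}{3} - (- \frac{4}{3}) = 2.
So G(w) = \frac{2}{3} - 3 w^{2}.
Check: d/dw[\frac{2}{3} - 3 w^{2}] = - 6 w = G'(w).

G(w) = \frac{2}{3} - 3 w^{2}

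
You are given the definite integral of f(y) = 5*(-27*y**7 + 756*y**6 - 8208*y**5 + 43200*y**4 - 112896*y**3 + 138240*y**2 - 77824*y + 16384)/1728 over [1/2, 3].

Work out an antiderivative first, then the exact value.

Antiderivative: F(y) = -5*y**8/512 + 5*y**7/16 - 95*y**6/24 + 25*y**5 - 245*y**4/3 + 400*y**3/3 - 3040*y**2/27 + 1280*y/27; value = -33506225/393216

The substitution u = -y**2/4 + 2*y - 4/3 works: f is exactly (dF/du)*(du/dy) for that inner function.
F(y) = -5*y**8/512 + 5*y**7/16 - 95*y**6/24 + 25*y**5 - 245*y**4/3 + 400*y**3/3 - 3040*y**2/27 + 1280*y/27 is an antiderivative of f.
Check: d/dy[-5*y**8/512 + 5*y**7/16 - 95*y**6/24 + 25*y**5 - 245*y**4/3 + 400*y**3/3 - 3040*y**2/27 + 1280*y/27] = -5*y**7/64 + 35*y**6/16 - 95*y**5/4 + 125*y**4 - 980*y**3/3 + 400*y**2 - 6080*y/27 + 1280/27, which equals f(y).
F(3) = -356525/4608; F(1/2) = 9248275/1179648.
Integral = F(3) - F(1/2) = -33506225/393216.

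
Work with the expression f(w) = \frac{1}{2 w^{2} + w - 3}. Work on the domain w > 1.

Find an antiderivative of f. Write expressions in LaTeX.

Factor the denominator (\left(w - 1\right) \left(2 w + 3\right)) and decompose: f = - \frac{2}{5 \left(2 w + 3\right)} + \frac{1}{5 \left(w - 1\right)}; each piece integrates to a log, atan, or power term.
Check: d/dw[\frac{\log{\left(w - 1 \right)} - \log{\left(w + \frac{3}{2} \right)}}{5}] = \frac{1}{2 w^{2} + w - 3} = f(w).

An antiderivative is F(w) = \frac{\log{\left(w - 1 \right)} - \log{\left(w + \frac{3}{2} \right)}}{5}.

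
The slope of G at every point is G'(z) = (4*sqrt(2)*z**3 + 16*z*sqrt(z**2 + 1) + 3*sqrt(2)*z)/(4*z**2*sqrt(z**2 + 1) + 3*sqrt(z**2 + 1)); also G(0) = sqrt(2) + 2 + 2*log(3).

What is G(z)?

G(z) = sqrt(2)*sqrt(z**2 + 1) + 2*log(4*z**2 + 3) + 2

Recover the given G'(z) by differentiating a candidate G(z); any mismatch rules it out.
A general antiderivative is sqrt(2*z**2 + 2) + 2*log(4*z**2 + 3) + C.
The condition gives C = sqrt(2) + 2 + 2*log(3) - (sqrt(2) + 2*log(3)) = 2.
So G(z) = sqrt(2)*sqrt(z**2 + 1) + 2*log(4*z**2 + 3) + 2.
Check: d/dz[sqrt(2)*sqrt(z**2 + 1) + 2*log(4*z**2 + 3) + 2] = (4*sqrt(2)*z**3 + 16*z*sqrt(z**2 + 1) + 3*sqrt(2)*z)/(4*z**2*sqrt(z**2 + 1) + 3*sqrt(z**2 + 1)) = G'(z).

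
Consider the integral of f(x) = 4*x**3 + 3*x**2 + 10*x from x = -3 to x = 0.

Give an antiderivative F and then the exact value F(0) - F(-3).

Antiderivative: F(x) = x**4 + x**3 + 5*x**2; value = -99

Integrate term by term and add the pieces.
F(x) = x**4 + x**3 + 5*x**2 is an antiderivative of f.
Check: d/dx[x**4 + x**3 + 5*x**2] = 4*x**3 + 3*x**2 + 10*x = f(x).
F(0) = 0; F(-3) = 99.
Integral = F(0) - F(-3) = -99.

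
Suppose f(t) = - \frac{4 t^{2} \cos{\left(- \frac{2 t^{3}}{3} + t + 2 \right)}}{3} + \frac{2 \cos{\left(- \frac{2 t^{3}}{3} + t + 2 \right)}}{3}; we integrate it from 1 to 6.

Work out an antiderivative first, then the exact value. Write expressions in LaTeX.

The substitution u = - \frac{2 t^{3}}{3} + t + 2 works: f is exactly (dF/du)*(du/dt) for that inner function.
F(t) = \frac{2 \sin{\left(- \frac{2 t^{3}}{3} + t + 2 \right)}}{3} is an antiderivative of f.
Check: d/dt[\frac{2 \sin{\left(- \frac{2 t^{3}}{3} + t + 2 \right)}}{3}] = - \frac{4 t^{2} \cos{\left(- \frac{2 t^{3}}{3} + t + 2 \right)}}{3} + \frac{2 \cos{\left(- \frac{2 t^{3}}{3} + t + 2 \right)}}{3} = f(t).
F(6) = - \frac{2 \sin{\left(136 \right)}}{3}; F(1) = \frac{2 \sin{\left(\frac{7}{3} \right)}}{3}.
Integral = F(6) - F(1) = - \frac{2 \sin{\left(\frac{7}{3} \right)}}{3} - \frac{2 \sin{\left(136 \right)}}{3}.

Antiderivative: F(t) = \frac{2 \sin{\left(- \frac{2 t^{3}}{3} + t + 2 \right)}}{3}; value = - \frac{2 \sin{\left(\frac{7}{3} \right)}}{3} - \frac{2 \sin{\left(136 \right)}}{3}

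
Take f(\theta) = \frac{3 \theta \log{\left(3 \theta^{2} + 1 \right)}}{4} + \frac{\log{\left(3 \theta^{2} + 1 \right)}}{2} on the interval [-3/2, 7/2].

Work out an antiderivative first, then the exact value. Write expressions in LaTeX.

Integrate term by term and add the pieces.
F(\theta) = \frac{9 \theta^{2} \log{\left(3 \theta^{2} + 1 \right)} - 9 \theta^{2} + 12 \theta \log{\left(3 \theta^{2} + 1 \right)} - 24 \theta + 3 \log{\left(\theta^{2} + \frac{1}{3} \right)} + 8 \sqrt{3} \operatorname{atan}{\left(\sqrt{3} \theta \right)}}{24} is an antiderivative of f.
Check: d/d\theta[\frac{9 \theta^{2} \log{\left(3 \theta^{2} + 1 \right)} - 9 \theta^{2} + 12 \theta \log{\left(3 \theta^{2} + 1 \right)} - 24 \theta + 3 \log{\left(\theta^{2} + \frac{1}{3} \right)} + 8 \sqrt{3} \operatorname{atan}{\left(\sqrt{3} \theta \right)}}{24}] = \frac{3 \theta \log{\left(3 \theta^{2} + 1 \right)}}{4} + \frac{\log{\left(3 \theta^{2} + 1 \right)}}{2} = f(\theta).
F(7/2) = - \frac{259}{32} + \frac{\log{\left(\frac{151}{12} \right)}}{8} + \frac{\sqrt{3} \operatorname{atan}{\left(\frac{7 \sqrt{3}}{2} \right)}}{3} + \frac{203 \log{\left(\frac{151}{4} \right)}}{32}; F(-3/2) = - \frac{\sqrt{3} \operatorname{atan}{\left(\frac{3 \sqrt{3}}{2} \right)}}{3} + \frac{\log{\left(\frac{31}{12} \right)}}{8} + \frac{3 \log{\left(\frac{31}{4} \right)}}{32} + \frac{21}{32}.
Integral = F(7/2) - F(-3/2) = - \frac{35}{4} - \frac{3 \log{\left(\frac{31}{4} \right)}}{32} - \frac{\log{\left(\frac{31}{12} \right)}}{8} + \frac{\log{\left(\frac{151}{12} \right)}}{8} + \frac{\sqrt{3} \operatorname{atan}{\left(\frac{3 \sqrt{3}}{2} \right)}}{3} + \frac{\sqrt{3} \operatorname{atan}{\left(\frac{7 \sqrt{3}}{2} \right)}}{3} + \frac{203 \log{\left(\frac{151}{4} \right)}}{32}.

Antiderivative: F(\theta) = \frac{9 \theta^{2} \log{\left(3 \theta^{2} + 1 \right)} - 9 \theta^{2} + 12 \theta \log{\left(3 \theta^{2} + 1 \right)} - 24 \theta + 3 \log{\left(\theta^{2} + \frac{1}{3} \right)} + 8 \sqrt{3} \operatorname{atan}{\left(\sqrt{3} \theta \right)}}{24}; value = - \frac{35}{4} - \frac{3 \log{\left(\frac{31}{4} \right)}}{32} - \frac{\log{\left(\frac{31}{12} \right)}}{8} + \frac{\log{\left(\frac{151}{12} \right)}}{8} + \frac{\sqrt{3} \operatorname{atan}{\left(\frac{3 \sqrt{3}}{2} \right)}}{3} + \frac{\sqrt{3} \operatorname{atan}{\left(\frac{7 \sqrt{3}}{2} \right)}}{3} + \frac{203 \log{\left(\frac{151}{4} \right)}}{32}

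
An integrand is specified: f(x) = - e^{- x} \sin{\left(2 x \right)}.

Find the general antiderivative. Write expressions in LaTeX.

For F(x) to be correct the identity F'(x) - f(x) = 0 must hold.
Check: d/dx[\frac{\left(\sin{\left(2 x \right)} + 2 \cos{\left(2 x \right)}\right) e^{- x}}{5}] = - e^{- x} \sin{\left(2 x \right)} = f(x).

F(x) = \frac{\left(\sin{\left(2 x \right)} + 2 \cos{\left(2 x \right)}\right) e^{- x}}{5} + C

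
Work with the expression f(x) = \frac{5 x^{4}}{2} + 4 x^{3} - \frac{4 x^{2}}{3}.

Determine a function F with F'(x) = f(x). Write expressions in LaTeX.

An antiderivative is F(x) = \frac{x^{5}}{2} + x^{4} - \frac{4 x^{3}}{9}.

The integrand splits into summands that can be handled one at a time.
Check: d/dx[\frac{x^{5}}{2} + x^{4} - \frac{4 x^{3}}{9}] = \frac{5 x^{4}}{2} + 4 x^{3} - \frac{4 x^{2}}{3} = f(x).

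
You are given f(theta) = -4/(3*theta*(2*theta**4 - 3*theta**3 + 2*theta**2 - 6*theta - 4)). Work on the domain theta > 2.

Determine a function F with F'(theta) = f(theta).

An antiderivative is F(theta) = log(theta)/3 - log(theta - 2)/45 - 32*log(theta + 1/2)/135 - log(theta**2 + 2)/27 - sqrt(2)*atan(sqrt(2)*theta/2)/27.

The denominator factors as 3*theta*(theta - 2)*(2*theta + 1)*(theta**2 + 2); partial fractions split f into directly integrable pieces: -2*(theta + 1)/(27*(theta**2 + 2)) - 64/(135*(2*theta + 1)) - 1/(45*(theta - 2)) + 1/(3*theta).
Check: d/dtheta[log(theta)/3 - log(theta - 2)/45 - 32*log(theta + 1/2)/135 - log(theta**2 + 2)/27 - sqrt(2)*atan(sqrt(2)*theta/2)/27] = -4/(6*theta**5 - 9*theta**4 + 6*theta**3 - 18*theta**2 - 12*theta), which equals f(theta).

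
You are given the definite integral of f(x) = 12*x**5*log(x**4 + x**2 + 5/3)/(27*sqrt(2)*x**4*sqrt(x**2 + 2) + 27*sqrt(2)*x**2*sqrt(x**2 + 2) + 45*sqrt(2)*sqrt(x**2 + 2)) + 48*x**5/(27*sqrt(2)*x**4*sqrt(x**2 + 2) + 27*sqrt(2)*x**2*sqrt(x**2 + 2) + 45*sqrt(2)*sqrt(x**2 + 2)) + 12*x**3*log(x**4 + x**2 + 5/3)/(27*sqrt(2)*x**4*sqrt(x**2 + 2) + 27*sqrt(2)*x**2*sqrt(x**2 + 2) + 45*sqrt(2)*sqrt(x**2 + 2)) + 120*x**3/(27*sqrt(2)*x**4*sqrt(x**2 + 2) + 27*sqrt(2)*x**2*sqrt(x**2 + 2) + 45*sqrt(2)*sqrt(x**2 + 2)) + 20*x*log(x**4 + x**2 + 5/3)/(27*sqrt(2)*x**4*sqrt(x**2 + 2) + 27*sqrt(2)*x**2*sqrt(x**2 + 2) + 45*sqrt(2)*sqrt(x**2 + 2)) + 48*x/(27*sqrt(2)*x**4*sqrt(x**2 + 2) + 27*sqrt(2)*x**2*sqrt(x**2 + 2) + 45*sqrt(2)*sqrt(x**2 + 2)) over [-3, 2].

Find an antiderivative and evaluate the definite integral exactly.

Antiderivative: F(x) = 2*sqrt(2)*sqrt(x**2 + 2)*log(x**4 + x**2 + 5/3)/9; value = -2*sqrt(22)*log(275/3)/9 + 4*sqrt(3)*log(65/3)/9

Recognize the product-rule pattern: f = u'v + uv' with u = 4*sqrt(x**2/2 + 1)/9, v = log(x**4 + x**2 + 5/3), so integration by parts undoes it.
F(x) = 2*sqrt(2)*sqrt(x**2 + 2)*log(x**4 + x**2 + 5/3)/9 is an antiderivative of f.
Check: d/dx[2*sqrt(2)*sqrt(x**2 + 2)*log(x**4 + x**2 + 5/3)/9] = (6*sqrt(2)*x**5*log(x**4 + x**2 + 5/3) + 24*sqrt(2)*x**5 + 6*sqrt(2)*x**3*log(x**4 + x**2 + 5/3) + 60*sqrt(2)*x**3 + 10*sqrt(2)*x*log(x**4 + x**2 + 5/3) + 24*sqrt(2)*x)/(27*x**4*sqrt(x**2 + 2) + 27*x**2*sqrt(x**2 + 2) + 45*sqrt(x**2 + 2)), which equals f(x).
F(2) = 4*sqrt(3)*log(65/3)/9; F(-3) = 2*sqrt(22)*log(275/3)/9.
Integral = F(2) - F(-3) = -2*sqrt(22)*log(275/3)/9 + 4*sqrt(3)*log(65/3)/9.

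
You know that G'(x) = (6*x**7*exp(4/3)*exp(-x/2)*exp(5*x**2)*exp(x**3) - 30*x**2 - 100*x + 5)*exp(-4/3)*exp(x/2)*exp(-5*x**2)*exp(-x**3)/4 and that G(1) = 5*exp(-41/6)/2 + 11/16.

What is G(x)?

G(x) = (3*x**8 + 40*exp(-4/3)*exp(x/2)*exp(-5*x**2)*exp(-x**3) + 8)/16

Since d/dx undoes antidifferentiation here, G(x) must give back the stated G'(x).
A general antiderivative is 3*x**8/16 + 5*exp(-x**3 - 5*x**2 + x/2 - 4/3)/2 + C.
The condition gives C = 5*exp(-41/6)/2 + 11/16 - (5*exp(-41/6)/2 + 3/16) = 1/2.
So G(x) = (3*x**8 + 40*exp(-4/3)*exp(x/2)*exp(-5*x**2)*exp(-x**3) + 8)/16.
Check: d/dx[(3*x**8 + 40*exp(-4/3)*exp(x/2)*exp(-5*x**2)*exp(-x**3) + 8)/16] = (6*x**7*exp(4/3)*exp(5*x**2)*exp(x**3) - 30*x**2*exp(x/2) - 100*x*exp(x/2) + 5*exp(x/2))*exp(-4/3)*exp(-5*x**2)*exp(-x**3)/4, which equals G'(x).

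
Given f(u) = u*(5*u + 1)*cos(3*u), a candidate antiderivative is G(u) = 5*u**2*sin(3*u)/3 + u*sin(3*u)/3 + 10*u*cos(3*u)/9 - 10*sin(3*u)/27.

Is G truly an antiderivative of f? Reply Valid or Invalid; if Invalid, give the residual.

d/du[G] = 5*u**2*cos(3*u) + u*cos(3*u) + sin(3*u)/3
d/du[G] - f(u) = sin(3*u)/3 != 0.

Invalid: d/du[G] - f = sin(3*u)/3, which is not 0.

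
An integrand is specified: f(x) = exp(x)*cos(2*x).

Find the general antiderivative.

Any candidate F(x) must reproduce f(x) exactly when differentiated.
Check: d/dx[2*exp(x)*sin(2*x)/5 + exp(x)*cos(2*x)/5] = exp(x)*cos(2*x) = f(x).

F(x) = 2*exp(x)*sin(2*x)/5 + exp(x)*cos(2*x)/5 + C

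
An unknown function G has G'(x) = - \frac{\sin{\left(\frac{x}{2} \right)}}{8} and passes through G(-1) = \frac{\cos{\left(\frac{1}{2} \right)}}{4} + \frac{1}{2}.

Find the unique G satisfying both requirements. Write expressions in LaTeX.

G(x) = \frac{\cos{\left(\frac{x}{2} \right)}}{4} + \frac{1}{2}

Since d/dx undoes antidifferentiation here, G(x) must give back the stated G'(x).
A general antiderivative is \frac{\cos{\left(\frac{x}{2} \right)}}{4} + C.
The condition gives C = \frac{\cos{\left(\frac{1}{2} \right)}}{4} + \frac{1}{2} - (\frac{\cos{\left(\frac{1}{2} \right)}}{4}) = \frac{1}{2}.
So G(x) = \frac{\cos{\left(\frac{x}{2} \right)}}{4} + \frac{1}{2}.
Check: d/dx[\frac{\cos{\left(\frac{x}{2} \right)}}{4} + \frac{1}{2}] = - \frac{\sin{\left(\frac{x}{2} \right)}}{8} = G'(x).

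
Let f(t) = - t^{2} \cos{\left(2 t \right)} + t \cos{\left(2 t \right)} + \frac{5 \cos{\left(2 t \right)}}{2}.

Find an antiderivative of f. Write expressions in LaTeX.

An antiderivative is F(t) = - \frac{t^{2} \sin{\left(2 t \right)}}{2} + \frac{t \sin{\left(2 t \right)}}{2} - \frac{t \cos{\left(2 t \right)}}{2} + \frac{3 \sin{\left(2 t \right)}}{2} + \frac{\cos{\left(2 t \right)}}{4}.

The integrand splits into summands that can be handled one at a time.
Check: d/dt[- \frac{t^{2} \sin{\left(2 t \right)}}{2} + \frac{t \sin{\left(2 t \right)}}{2} - \frac{t \cos{\left(2 t \right)}}{2} + \frac{3 \sin{\left(2 t \right)}}{2} + \frac{\cos{\left(2 t \right)}}{4}] = - t^{2} \cos{\left(2 t \right)} + t \cos{\left(2 t \right)} + \frac{5 \cos{\left(2 t \right)}}{2} = f(t).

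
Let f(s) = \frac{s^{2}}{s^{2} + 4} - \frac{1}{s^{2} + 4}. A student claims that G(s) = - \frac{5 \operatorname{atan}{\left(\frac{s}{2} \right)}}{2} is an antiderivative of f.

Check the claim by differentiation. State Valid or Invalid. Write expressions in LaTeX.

d/ds[G] = - \frac{5}{s^{2} + 4}
d/ds[G] - f(s) = -1 != 0.

Invalid: d/ds[G] - f = -1, which is not 0.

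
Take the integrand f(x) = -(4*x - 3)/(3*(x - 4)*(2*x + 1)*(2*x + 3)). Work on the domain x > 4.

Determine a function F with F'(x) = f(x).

An antiderivative is F(x) = -13*log(x - 4)/297 - 5*log(x + 1/2)/54 + 3*log(x + 3/2)/22.

Factor the denominator (3*(x - 4)*(2*x + 1)*(2*x + 3)) and decompose: f = 3/(11*(2*x + 3)) - 5/(27*(2*x + 1)) - 13/(297*(x - 4)); each piece integrates to a log, atan, or power term.
Check: d/dx[-13*log(x - 4)/297 - 5*log(x + 1/2)/54 + 3*log(x + 3/2)/22] = (3 - 4*x)/(12*x**3 - 24*x**2 - 87*x - 36), which equals f(x).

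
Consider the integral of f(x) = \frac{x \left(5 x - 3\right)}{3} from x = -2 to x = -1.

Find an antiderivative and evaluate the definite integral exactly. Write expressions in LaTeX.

Whatever form F(x) takes, F'(x) = f(x) is non-negotiable.
F(x) = \frac{5 x^{3}}{9} - \frac{x^{2}}{2} is an antiderivative of f.
Check: d/dx[\frac{5 x^{3}}{9} - \frac{x^{2}}{2}] = \frac{5 x^{2}}{3} - x, which equals f(x).
F(-1) = - \frac{19}{18}; F(-2) = - \frac{58}{9}.
Integral = F(-1) - F(-2) = \frac{97}{18}.

Antiderivative: F(x) = \frac{5 x^{3}}{9} - \frac{x^{2}}{2}; value = \frac{97}{18}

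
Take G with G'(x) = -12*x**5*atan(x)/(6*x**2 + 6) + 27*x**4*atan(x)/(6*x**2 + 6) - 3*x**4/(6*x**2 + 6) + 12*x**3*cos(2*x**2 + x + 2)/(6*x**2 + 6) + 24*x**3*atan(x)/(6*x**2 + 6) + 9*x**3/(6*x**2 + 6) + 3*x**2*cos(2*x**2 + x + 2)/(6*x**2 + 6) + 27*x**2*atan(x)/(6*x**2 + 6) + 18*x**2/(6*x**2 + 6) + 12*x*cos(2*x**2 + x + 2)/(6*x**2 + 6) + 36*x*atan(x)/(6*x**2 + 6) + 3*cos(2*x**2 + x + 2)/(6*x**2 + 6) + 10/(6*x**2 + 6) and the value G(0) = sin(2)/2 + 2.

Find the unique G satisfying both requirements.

Integrate term by term and add the pieces.
A general antiderivative is (-x**4/2 + 3*x**3/2 + 3*x**2 + 5/3)*atan(x) + sin(2*x**2 + x + 2)/2 + C.
The condition gives C = sin(2)/2 + 2 - (sin(2)/2) = 2.
So G(x) = (-x**4/2 + 3*x**3/2 + 3*x**2 + 5/3)*atan(x) + sin(2*x**2 + x + 2)/2 + 2.
Check: d/dx[(-x**4/2 + 3*x**3/2 + 3*x**2 + 5/3)*atan(x) + sin(2*x**2 + x + 2)/2 + 2] = (-12*x**5*atan(x) + 27*x**4*atan(x) - 3*x**4 + 12*x**3*cos(2*x**2 + x + 2) + 24*x**3*atan(x) + 9*x**3 + 3*x**2*cos(2*x**2 + x + 2) + 27*x**2*atan(x) + 18*x**2 + 12*x*cos(2*x**2 + x + 2) + 36*x*atan(x) + 3*cos(2*x**2 + x + 2) + 10)/(6*x**2 + 6), which equals G'(x).

G(x) = (-x**4/2 + 3*x**3/2 + 3*x**2 + 5/3)*atan(x) + sin(2*x**2 + x + 2)/2 + 2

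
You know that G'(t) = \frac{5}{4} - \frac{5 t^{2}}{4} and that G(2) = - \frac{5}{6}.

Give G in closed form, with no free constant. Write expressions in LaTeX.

For G(t) to be correct, d/dt[G] must agree with the stated G'(t) identically.
A general antiderivative is - \frac{5 t^{3}}{12} + \frac{5 t}{4} + C.
The condition gives C = - \frac{5}{6} - (- \frac{5}{6}) = 0.
So G(t) = \frac{5 t \left(3 - t^{2}\right)}{12}.
Check: d/dt[\frac{5 t \left(3 - t^{2}\right)}{12}] = \frac{5}{4} - \frac{5 t^{2}}{4} = G'(t).

G(t) = \frac{5 t \left(3 - t^{2}\right)}{12}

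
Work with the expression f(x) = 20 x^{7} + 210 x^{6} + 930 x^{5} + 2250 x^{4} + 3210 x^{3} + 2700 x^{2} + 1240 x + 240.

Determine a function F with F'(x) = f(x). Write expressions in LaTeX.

The substitution u = - x^{2} - 3 x - 2 works: f is exactly (dF/du)*(du/dx) for that inner function.
Check: d/dx[\frac{5 \left(- x^{2} - 3 x - 2\right)^{4}}{2}] = 20 x^{7} + 210 x^{6} + 930 x^{5} + 2250 x^{4} + 3210 x^{3} + 2700 x^{2} + 1240 x + 240 = f(x).

An antiderivative is F(x) = \frac{5 \left(- x^{2} - 3 x - 2\right)^{4}}{2}.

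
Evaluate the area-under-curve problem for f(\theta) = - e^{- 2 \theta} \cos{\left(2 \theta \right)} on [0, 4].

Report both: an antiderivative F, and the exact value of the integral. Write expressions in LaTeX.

Antiderivative: F(\theta) = - \frac{e^{- 2 \theta} \sin{\left(2 \theta \right)}}{4} + \frac{e^{- 2 \theta} \cos{\left(2 \theta \right)}}{4}; value = - \frac{1}{4} - \frac{\sin{\left(8 \right)}}{4 e^{8}} + \frac{\cos{\left(8 \right)}}{4 e^{8}}

Differentiate the proposed F(\theta) back; it has to land on f(\theta) exactly.
F(\theta) = - \frac{e^{- 2 \theta} \sin{\left(2 \theta \right)}}{4} + \frac{e^{- 2 \theta} \cos{\left(2 \theta \right)}}{4} is an antiderivative of f.
Check: d/d\theta[- \frac{e^{- 2 \theta} \sin{\left(2 \theta \right)}}{4} + \frac{e^{- 2 \theta} \cos{\left(2 \theta \right)}}{4}] = - e^{- 2 \theta} \cos{\left(2 \theta \right)} = f(\theta).
F(4) = - \frac{\sin{\left(8 \right)}}{4 e^{8}} + \frac{\cos{\left(8 \right)}}{4 e^{8}}; F(0) = \frac{1}{4}.
Integral = F(4) - F(0) = - \frac{1}{4} - \frac{\sin{\left(8 \right)}}{4 e^{8}} + \frac{\cos{\left(8 \right)}}{4 e^{8}}.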